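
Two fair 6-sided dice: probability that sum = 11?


Total outcomes = 6×6 = 36
Favorable (sum = 11): 2
P = 2/36 = 0.0556

P = 0.0556


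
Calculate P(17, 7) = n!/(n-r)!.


P(17,7) = 17!/10!
= 355687428096000/3628800
= 98017920

P(17,7) = 98017920


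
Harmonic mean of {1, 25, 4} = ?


Sum of reciprocals = 1/1 + 1/25 + 1/4 = 1.290000
HM = 3/1.290000 = 2.3256

HM = 2.3256


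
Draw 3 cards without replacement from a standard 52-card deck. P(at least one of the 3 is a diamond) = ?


P(at least one) = 1 - P(none)
P(none) = (39/52) × (38/51) × (37/50) = 0.413529
P(at least one) = 1 - 0.413529 = 0.5865

P = 0.5865


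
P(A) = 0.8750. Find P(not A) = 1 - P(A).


P(not A) = 1 - 0.8750 = 0.1250

P(not A) = 0.1250


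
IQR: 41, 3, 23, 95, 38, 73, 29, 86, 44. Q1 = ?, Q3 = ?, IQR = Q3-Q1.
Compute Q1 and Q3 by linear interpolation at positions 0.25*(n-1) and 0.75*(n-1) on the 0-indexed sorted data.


Sorted: 3, 23, 29, 38, 41, 44, 73, 86, 95
Q1 (25th %ile) = 29.0000
Q3 (75th %ile) = 73.0000
IQR = 73.0000 - 29.0000 = 44.0000

IQR = 44.0000


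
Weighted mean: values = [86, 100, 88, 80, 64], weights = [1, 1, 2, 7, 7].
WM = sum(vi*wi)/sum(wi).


Numerator = 86*1 + 100*1 + 88*2 + 80*7 + 64*7 = 1370
Denominator = 1 + 1 + 2 + 7 + 7 = 18
WM = 1370/18 = 76.1111

WM = 76.1111


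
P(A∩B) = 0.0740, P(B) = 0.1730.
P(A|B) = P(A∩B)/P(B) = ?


P(A|B) = 0.0740/0.1730 = 0.4277

P(A|B) = 0.4277


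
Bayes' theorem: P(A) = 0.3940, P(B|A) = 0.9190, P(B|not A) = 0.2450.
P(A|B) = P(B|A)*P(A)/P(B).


P(B) = P(B|A)*P(A) + P(B|A')*P(A')
= 0.9190*0.3940 + 0.2450*0.6060
= 0.362086 + 0.148470 = 0.510556
P(A|B) = 0.362086/0.510556 = 0.7092

P(A|B) = 0.7092


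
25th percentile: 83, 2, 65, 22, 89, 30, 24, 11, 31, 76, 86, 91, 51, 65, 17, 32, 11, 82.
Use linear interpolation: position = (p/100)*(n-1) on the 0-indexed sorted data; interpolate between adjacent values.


Sorted: 2, 11, 11, 17, 22, 24, 30, 31, 32, 51, 65, 65, 76, 82, 83, 86, 89, 91
n = 18
Index = 25/100 * 17 = 4.2500
Lower = data[4] = 22, Upper = data[5] = 24
P25 = 22 + 0.2500*(2) = 22.5000

P25 = 22.5000


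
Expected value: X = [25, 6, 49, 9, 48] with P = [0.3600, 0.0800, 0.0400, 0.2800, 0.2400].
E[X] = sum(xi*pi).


E[X] = 25*0.3600 + 6*0.0800 + 49*0.0400 + 9*0.2800 + 48*0.2400
= 9.0000 + 0.4800 + 1.9600 + 2.5200 + 11.5200
= 25.4800

E[X] = 25.4800


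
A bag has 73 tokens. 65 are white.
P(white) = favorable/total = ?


P = 65/73 = 0.8904

P = 0.8904


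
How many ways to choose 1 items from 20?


C(20,1) = 20!/(1! × 19!)
= 2432902008176640000/(1 × 121645100408832000)
= 20

C(20,1) = 20


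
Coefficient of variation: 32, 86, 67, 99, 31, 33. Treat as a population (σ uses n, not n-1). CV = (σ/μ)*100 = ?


Mean = 58.0000
SD = 27.6164
CV = (27.6164/58.0000)*100 = 47.6145%

CV = 47.6145%


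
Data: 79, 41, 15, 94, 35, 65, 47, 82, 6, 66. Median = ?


Sorted: 6, 15, 35, 41, 47, 65, 66, 79, 82, 94
n = 10 (even)
Middle values: 47 and 65
Median = (47+65)/2 = 56.0000

Median = 56.0000


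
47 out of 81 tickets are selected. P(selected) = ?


P = 47/81 = 0.5802

P = 0.5802


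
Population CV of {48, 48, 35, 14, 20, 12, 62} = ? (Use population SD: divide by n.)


Mean = 34.1429
SD = 17.9557
CV = (17.9557/34.1429)*100 = 52.5900%

CV = 52.5900%


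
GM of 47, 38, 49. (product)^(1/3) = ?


Product = 47 × 38 × 49 = 87514
GM = 87514^(1/3) = 44.3976

GM = 44.3976


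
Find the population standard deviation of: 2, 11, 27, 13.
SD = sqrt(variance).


Mean = 13.2500
Variance = 80.1875
SD = sqrt(80.1875) = 8.9547

SD = 8.9547


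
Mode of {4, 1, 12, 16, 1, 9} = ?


Frequencies: 1:2, 4:1, 9:1, 12:1, 16:1
Max frequency = 2
Mode = 1

Mode = 1


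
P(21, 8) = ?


P(21,8) = 21!/13!
= 51090942171709440000/6227020800
= 8204716800

P(21,8) = 8204716800


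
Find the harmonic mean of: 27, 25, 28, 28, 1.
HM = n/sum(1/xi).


Sum of reciprocals = 1/27 + 1/25 + 1/28 + 1/28 + 1/1 = 1.148466
HM = 5/1.148466 = 4.3536

HM = 4.3536


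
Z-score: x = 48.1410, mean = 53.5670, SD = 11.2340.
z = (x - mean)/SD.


z = (48.1410 - 53.5670)/11.2340
= -5.4260/11.2340
= -0.4830

z = -0.4830


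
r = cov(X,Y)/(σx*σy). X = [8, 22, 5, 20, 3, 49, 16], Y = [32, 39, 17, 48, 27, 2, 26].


Mean X = 17.5714, Mean Y = 27.2857
SD X = 14.529351, SD Y = 13.812151
Cov = -86.020408
r = -86.020408/(14.529351*13.812151) = -0.4286

r = -0.4286


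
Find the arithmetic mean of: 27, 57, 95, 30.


Sum = 27 + 57 + 95 + 30 = 209
n = 4
Mean = 209/4 = 52.2500

Mean = 52.2500


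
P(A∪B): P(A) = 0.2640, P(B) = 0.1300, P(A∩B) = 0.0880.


P(A∪B) = 0.2640 + 0.1300 - 0.0880
= 0.3940 - 0.0880
= 0.3060

P(A∪B) = 0.3060


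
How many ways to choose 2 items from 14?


C(14,2) = 14!/(2! × 12!)
= 87178291200/(2 × 479001600)
= 91

C(14,2) = 91


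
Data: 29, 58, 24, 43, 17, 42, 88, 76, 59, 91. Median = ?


Sorted: 17, 24, 29, 42, 43, 58, 59, 76, 88, 91
n = 10 (even)
Middle values: 43 and 58
Median = (43+58)/2 = 50.5000

Median = 50.5000


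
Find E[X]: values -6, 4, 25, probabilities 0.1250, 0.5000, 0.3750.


E[X] = -6*0.1250 + 4*0.5000 + 25*0.3750
= -0.7500 + 2.0000 + 9.3750
= 10.6250

E[X] = 10.6250


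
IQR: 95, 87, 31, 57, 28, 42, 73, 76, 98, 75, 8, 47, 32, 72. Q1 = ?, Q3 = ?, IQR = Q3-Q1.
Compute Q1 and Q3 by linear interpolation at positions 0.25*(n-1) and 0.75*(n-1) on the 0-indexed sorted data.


Sorted: 8, 28, 31, 32, 42, 47, 57, 72, 73, 75, 76, 87, 95, 98
Q1 (25th %ile) = 34.5000
Q3 (75th %ile) = 75.7500
IQR = 75.7500 - 34.5000 = 41.2500

IQR = 41.2500


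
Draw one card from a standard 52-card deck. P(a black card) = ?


26 black cards in 52 cards
P = 26/52 = 0.5000

P = 0.5000


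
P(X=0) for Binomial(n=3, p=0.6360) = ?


C(3,0) = 1
p^0 = 1.000000
(1-p)^3 = 0.048229
P = 1 * 1.000000 * 0.048229 = 0.0482

P(X=0) = 0.0482


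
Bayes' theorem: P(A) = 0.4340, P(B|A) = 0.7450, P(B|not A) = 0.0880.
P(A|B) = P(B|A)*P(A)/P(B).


P(B) = P(B|A)*P(A) + P(B|A')*P(A')
= 0.7450*0.4340 + 0.0880*0.5660
= 0.323330 + 0.049808 = 0.373138
P(A|B) = 0.323330/0.373138 = 0.8665

P(A|B) = 0.8665


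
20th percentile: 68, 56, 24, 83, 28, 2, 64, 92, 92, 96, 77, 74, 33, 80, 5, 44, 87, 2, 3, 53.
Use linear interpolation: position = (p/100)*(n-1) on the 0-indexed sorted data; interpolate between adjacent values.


Sorted: 2, 2, 3, 5, 24, 28, 33, 44, 53, 56, 64, 68, 74, 77, 80, 83, 87, 92, 92, 96
n = 20
Index = 20/100 * 19 = 3.8000
Lower = data[3] = 5, Upper = data[4] = 24
P20 = 5 + 0.8000*(19) = 20.2000

P20 = 20.2000


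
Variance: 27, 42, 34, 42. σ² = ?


Mean = 36.2500
Squared deviations: 85.5625, 33.0625, 5.0625, 33.0625
Sum = 156.7500
Variance = 156.7500/4 = 39.1875

Variance = 39.1875


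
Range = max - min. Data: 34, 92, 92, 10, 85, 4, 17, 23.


Max = 92, Min = 4
Range = 92 - 4 = 88

Range = 88


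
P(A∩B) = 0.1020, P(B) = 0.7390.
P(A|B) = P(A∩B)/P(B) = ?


P(A|B) = 0.1020/0.7390 = 0.1380

P(A|B) = 0.1380


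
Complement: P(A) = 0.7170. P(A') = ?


P(not A) = 1 - 0.7170 = 0.2830

P(not A) = 0.2830


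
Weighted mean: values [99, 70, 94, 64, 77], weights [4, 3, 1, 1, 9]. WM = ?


Numerator = 99*4 + 70*3 + 94*1 + 64*1 + 77*9 = 1457
Denominator = 4 + 3 + 1 + 1 + 9 = 18
WM = 1457/18 = 80.9444

WM = 80.9444


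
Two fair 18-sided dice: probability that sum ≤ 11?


Total outcomes = 18×18 = 324
Favorable (sum ≤ 11): 55
P = 55/324 = 0.1698

P = 0.1698


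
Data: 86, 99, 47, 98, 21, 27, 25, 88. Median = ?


Sorted: 21, 25, 27, 47, 86, 88, 98, 99
n = 8 (even)
Middle values: 47 and 86
Median = (47+86)/2 = 66.5000

Median = 66.5000


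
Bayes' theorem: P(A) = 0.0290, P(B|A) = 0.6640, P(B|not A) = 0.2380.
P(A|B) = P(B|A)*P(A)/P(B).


P(B) = P(B|A)*P(A) + P(B|A')*P(A')
= 0.6640*0.0290 + 0.2380*0.9710
= 0.019256 + 0.231098 = 0.250354
P(A|B) = 0.019256/0.250354 = 0.0769

P(A|B) = 0.0769


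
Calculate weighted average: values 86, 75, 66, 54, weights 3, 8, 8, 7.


Numerator = 86*3 + 75*8 + 66*8 + 54*7 = 1764
Denominator = 3 + 8 + 8 + 7 = 26
WM = 1764/26 = 67.8462

WM = 67.8462


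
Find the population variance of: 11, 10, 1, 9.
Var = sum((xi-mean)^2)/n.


Mean = 7.7500
Squared deviations: 10.5625, 5.0625, 45.5625, 1.5625
Sum = 62.7500
Variance = 62.7500/4 = 15.6875

Variance = 15.6875


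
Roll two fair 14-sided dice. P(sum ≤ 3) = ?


Total outcomes = 14×14 = 196
Favorable (sum ≤ 3): 3
P = 3/196 = 0.0153

P = 0.0153


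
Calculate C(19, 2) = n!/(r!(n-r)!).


C(19,2) = 19!/(2! × 17!)
= 121645100408832000/(2 × 355687428096000)
= 171

C(19,2) = 171


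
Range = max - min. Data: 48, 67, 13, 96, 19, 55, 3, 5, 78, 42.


Max = 96, Min = 3
Range = 96 - 3 = 93

Range = 93


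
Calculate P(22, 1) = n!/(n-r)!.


P(22,1) = 22!/21!
= 1124000727777607680000/51090942171709440000
= 22

P(22,1) = 22


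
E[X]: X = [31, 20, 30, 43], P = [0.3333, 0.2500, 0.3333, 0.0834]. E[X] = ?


E[X] = 31*0.3333 + 20*0.2500 + 30*0.3333 + 43*0.0834
= 10.3323 + 5.0000 + 9.9990 + 3.5862
= 28.9175

E[X] = 28.9175


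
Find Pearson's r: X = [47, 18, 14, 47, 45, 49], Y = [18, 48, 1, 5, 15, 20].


Mean X = 36.6667, Mean Y = 17.8333
SD X = 14.704497, SD Y = 15.115298
Cov = -51.555556
r = -51.555556/(14.704497*15.115298) = -0.2320

r = -0.2320


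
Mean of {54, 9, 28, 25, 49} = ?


Sum = 54 + 9 + 28 + 25 + 49 = 165
n = 5
Mean = 165/5 = 33.0000

Mean = 33.0000


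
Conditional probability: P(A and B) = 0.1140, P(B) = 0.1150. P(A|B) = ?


P(A|B) = 0.1140/0.1150 = 0.9913

P(A|B) = 0.9913


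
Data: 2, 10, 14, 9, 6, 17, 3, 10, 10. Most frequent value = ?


Frequencies: 2:1, 3:1, 6:1, 9:1, 10:3, 14:1, 17:1
Max frequency = 3
Mode = 10

Mode = 10


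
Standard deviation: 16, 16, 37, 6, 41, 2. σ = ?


Mean = 19.6667
Variance = 213.5556
SD = sqrt(213.5556) = 14.6135

SD = 14.6135


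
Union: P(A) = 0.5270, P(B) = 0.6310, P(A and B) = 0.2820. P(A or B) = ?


P(A∪B) = 0.5270 + 0.6310 - 0.2820
= 1.1580 - 0.2820
= 0.8760

P(A∪B) = 0.8760


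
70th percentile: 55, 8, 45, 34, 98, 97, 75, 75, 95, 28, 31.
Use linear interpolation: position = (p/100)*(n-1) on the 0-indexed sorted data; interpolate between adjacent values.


Sorted: 8, 28, 31, 34, 45, 55, 75, 75, 95, 97, 98
n = 11
Index = 70/100 * 10 = 7.0000
Lower = data[7] = 75, Upper = data[8] = 95
P70 = 75 + 0*(20) = 75.0000

P70 = 75.0000


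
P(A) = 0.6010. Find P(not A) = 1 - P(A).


P(not A) = 1 - 0.6010 = 0.3990

P(not A) = 0.3990


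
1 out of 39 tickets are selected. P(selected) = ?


P = 1/39 = 0.0256

P = 0.0256


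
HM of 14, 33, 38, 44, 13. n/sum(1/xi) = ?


Sum of reciprocals = 1/14 + 1/33 + 1/38 + 1/44 + 1/13 = 0.227698
HM = 5/0.227698 = 21.9589

HM = 21.9589


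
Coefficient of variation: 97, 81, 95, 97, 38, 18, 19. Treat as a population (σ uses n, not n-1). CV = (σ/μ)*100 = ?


Mean = 63.5714
SD = 34.3172
CV = (34.3172/63.5714)*100 = 53.9822%

CV = 53.9822%


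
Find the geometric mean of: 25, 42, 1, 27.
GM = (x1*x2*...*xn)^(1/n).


Product = 25 × 42 × 1 × 27 = 28350
GM = 28350^(1/4) = 12.9759

GM = 12.9759


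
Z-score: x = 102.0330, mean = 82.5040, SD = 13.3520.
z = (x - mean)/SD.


z = (102.0330 - 82.5040)/13.3520
= 19.5290/13.3520
= 1.4626

z = 1.4626


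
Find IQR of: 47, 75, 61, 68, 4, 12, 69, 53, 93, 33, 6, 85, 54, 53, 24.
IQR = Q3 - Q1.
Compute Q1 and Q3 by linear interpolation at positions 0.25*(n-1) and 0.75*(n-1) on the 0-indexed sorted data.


Sorted: 4, 6, 12, 24, 33, 47, 53, 53, 54, 61, 68, 69, 75, 85, 93
Q1 (25th %ile) = 28.5000
Q3 (75th %ile) = 68.5000
IQR = 68.5000 - 28.5000 = 40.0000

IQR = 40.0000


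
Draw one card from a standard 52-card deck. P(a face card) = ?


12 face cards in 52 cards
P = 12/52 = 0.2308

P = 0.2308


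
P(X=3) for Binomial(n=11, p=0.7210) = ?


C(11,3) = 165
p^3 = 0.374805
(1-p)^8 = 3.671416e-05
P = 165 * 0.374805 * 3.671416e-05 = 0.0023

P(X=3) = 0.0023


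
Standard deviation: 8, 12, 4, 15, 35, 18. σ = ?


Mean = 15.3333
Variance = 97.8889
SD = sqrt(97.8889) = 9.8939

SD = 9.8939


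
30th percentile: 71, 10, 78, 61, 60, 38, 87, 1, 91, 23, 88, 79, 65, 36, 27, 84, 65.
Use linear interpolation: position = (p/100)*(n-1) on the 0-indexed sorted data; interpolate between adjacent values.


Sorted: 1, 10, 23, 27, 36, 38, 60, 61, 65, 65, 71, 78, 79, 84, 87, 88, 91
n = 17
Index = 30/100 * 16 = 4.8000
Lower = data[4] = 36, Upper = data[5] = 38
P30 = 36 + 0.8000*(2) = 37.6000

P30 = 37.6000


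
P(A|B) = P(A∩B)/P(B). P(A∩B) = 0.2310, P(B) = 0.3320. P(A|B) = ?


P(A|B) = 0.2310/0.3320 = 0.6958

P(A|B) = 0.6958


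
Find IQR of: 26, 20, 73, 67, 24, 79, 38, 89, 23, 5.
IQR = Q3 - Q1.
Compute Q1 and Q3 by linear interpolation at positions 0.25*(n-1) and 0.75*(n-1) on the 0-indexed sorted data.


Sorted: 5, 20, 23, 24, 26, 38, 67, 73, 79, 89
Q1 (25th %ile) = 23.2500
Q3 (75th %ile) = 71.5000
IQR = 71.5000 - 23.2500 = 48.2500

IQR = 48.2500


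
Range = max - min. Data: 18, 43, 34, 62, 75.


Max = 75, Min = 18
Range = 75 - 18 = 57

Range = 57


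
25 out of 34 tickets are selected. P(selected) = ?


P = 25/34 = 0.7353

P = 0.7353


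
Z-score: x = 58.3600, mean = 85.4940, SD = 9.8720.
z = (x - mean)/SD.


z = (58.3600 - 85.4940)/9.8720
= -27.1340/9.8720
= -2.7486

z = -2.7486


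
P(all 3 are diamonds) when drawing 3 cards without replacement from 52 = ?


P(all diamonds) = (13/52) × (12/51) × (11/50)
= 0.0129

P = 0.0129


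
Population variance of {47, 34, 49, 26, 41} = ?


Mean = 39.4000
Squared deviations: 57.7600, 29.1600, 92.1600, 179.5600, 2.5600
Sum = 361.2000
Variance = 361.2000/5 = 72.2400

Variance = 72.2400


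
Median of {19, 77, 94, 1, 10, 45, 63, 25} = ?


Sorted: 1, 10, 19, 25, 45, 63, 77, 94
n = 8 (even)
Middle values: 25 and 45
Median = (25+45)/2 = 35.0000

Median = 35.0000


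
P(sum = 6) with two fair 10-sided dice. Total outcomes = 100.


Total outcomes = 10×10 = 100
Favorable (sum = 6): 5
P = 5/100 = 0.0500

P = 0.0500


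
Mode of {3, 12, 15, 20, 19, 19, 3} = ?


Frequencies: 3:2, 12:1, 15:1, 19:2, 20:1
Max frequency = 2
Mode = 3, 19

Mode = 3, 19


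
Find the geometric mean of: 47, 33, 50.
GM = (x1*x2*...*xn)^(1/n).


Product = 47 × 33 × 50 = 77550
GM = 77550^(1/3) = 42.6443

GM = 42.6443


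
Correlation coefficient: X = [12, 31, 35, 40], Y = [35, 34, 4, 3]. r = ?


Mean X = 29.5000, Mean Y = 19.0000
SD X = 10.594810, SD Y = 15.508062
Cov = -127.000000
r = -127.000000/(10.594810*15.508062) = -0.7730

r = -0.7730


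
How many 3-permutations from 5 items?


P(5,3) = 5!/2!
= 120/2
= 60

P(5,3) = 60


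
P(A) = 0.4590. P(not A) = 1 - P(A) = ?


P(not A) = 1 - 0.4590 = 0.5410

P(not A) = 0.5410


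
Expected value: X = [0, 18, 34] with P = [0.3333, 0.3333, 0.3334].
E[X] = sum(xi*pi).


E[X] = 0*0.3333 + 18*0.3333 + 34*0.3334
= 0 + 5.9994 + 11.3356
= 17.3350

E[X] = 17.3350


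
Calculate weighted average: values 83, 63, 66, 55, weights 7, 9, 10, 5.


Numerator = 83*7 + 63*9 + 66*10 + 55*5 = 2083
Denominator = 7 + 9 + 10 + 5 = 31
WM = 2083/31 = 67.1935

WM = 67.1935


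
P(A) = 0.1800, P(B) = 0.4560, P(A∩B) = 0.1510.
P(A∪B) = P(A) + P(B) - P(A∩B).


P(A∪B) = 0.1800 + 0.4560 - 0.1510
= 0.6360 - 0.1510
= 0.4850

P(A∪B) = 0.4850


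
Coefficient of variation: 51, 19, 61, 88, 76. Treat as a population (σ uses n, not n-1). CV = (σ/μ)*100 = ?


Mean = 59.0000
SD = 23.6559
CV = (23.6559/59.0000)*100 = 40.0947%

CV = 40.0947%


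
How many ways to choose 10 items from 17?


C(17,10) = 17!/(10! × 7!)
= 355687428096000/(3628800 × 5040)
= 19448

C(17,10) = 19448


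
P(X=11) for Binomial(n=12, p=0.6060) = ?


C(12,11) = 12
p^11 = 0.004048
(1-p)^1 = 0.394000
P = 12 * 0.004048 * 0.394000 = 0.0191

P(X=11) = 0.0191


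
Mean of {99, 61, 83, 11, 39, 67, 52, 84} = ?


Sum = 99 + 61 + 83 + 11 + 39 + 67 + 52 + 84 = 496
n = 8
Mean = 496/8 = 62.0000

Mean = 62.0000


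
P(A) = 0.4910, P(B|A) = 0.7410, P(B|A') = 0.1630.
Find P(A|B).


P(B) = P(B|A)*P(A) + P(B|A')*P(A')
= 0.7410*0.4910 + 0.1630*0.5090
= 0.363831 + 0.082967 = 0.446798
P(A|B) = 0.363831/0.446798 = 0.8143

P(A|B) = 0.8143


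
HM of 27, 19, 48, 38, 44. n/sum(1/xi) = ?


Sum of reciprocals = 1/27 + 1/19 + 1/48 + 1/38 + 1/44 = 0.159545
HM = 5/0.159545 = 31.3391

HM = 31.3391


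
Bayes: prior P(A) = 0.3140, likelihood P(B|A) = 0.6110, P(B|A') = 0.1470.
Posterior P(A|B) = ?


P(B) = P(B|A)*P(A) + P(B|A')*P(A')
= 0.6110*0.3140 + 0.1470*0.6860
= 0.191854 + 0.100842 = 0.292696
P(A|B) = 0.191854/0.292696 = 0.6555

P(A|B) = 0.6555


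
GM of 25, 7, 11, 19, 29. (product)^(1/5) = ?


Product = 25 × 7 × 11 × 19 × 29 = 1060675
GM = 1060675^(1/5) = 16.0368

GM = 16.0368


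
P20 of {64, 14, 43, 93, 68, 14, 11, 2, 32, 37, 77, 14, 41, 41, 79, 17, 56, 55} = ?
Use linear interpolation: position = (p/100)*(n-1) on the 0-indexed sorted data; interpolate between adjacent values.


Sorted: 2, 11, 14, 14, 14, 17, 32, 37, 41, 41, 43, 55, 56, 64, 68, 77, 79, 93
n = 18
Index = 20/100 * 17 = 3.4000
Lower = data[3] = 14, Upper = data[4] = 14
P20 = 14 + 0.4000*(0) = 14.0000

P20 = 14.0000


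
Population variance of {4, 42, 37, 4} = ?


Mean = 21.7500
Squared deviations: 315.0625, 410.0625, 232.5625, 315.0625
Sum = 1272.7500
Variance = 1272.7500/4 = 318.1875

Variance = 318.1875


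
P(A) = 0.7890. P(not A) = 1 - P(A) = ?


P(not A) = 1 - 0.7890 = 0.2110

P(not A) = 0.2110


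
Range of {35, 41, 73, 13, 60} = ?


Max = 73, Min = 13
Range = 73 - 13 = 60

Range = 60


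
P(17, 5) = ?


P(17,5) = 17!/12!
= 355687428096000/479001600
= 742560

P(17,5) = 742560


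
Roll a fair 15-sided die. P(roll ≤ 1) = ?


Favorable outcomes (roll ≤ 1): 1
Total outcomes = 15
P = 1/15 = 0.0667

P = 0.0667


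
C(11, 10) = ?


C(11,10) = 11!/(10! × 1!)
= 39916800/(3628800 × 1)
= 11

C(11,10) = 11


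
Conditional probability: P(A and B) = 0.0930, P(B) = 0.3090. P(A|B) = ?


P(A|B) = 0.0930/0.3090 = 0.3010

P(A|B) = 0.3010


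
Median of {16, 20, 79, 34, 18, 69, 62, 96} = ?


Sorted: 16, 18, 20, 34, 62, 69, 79, 96
n = 8 (even)
Middle values: 34 and 62
Median = (34+62)/2 = 48.0000

Median = 48.0000


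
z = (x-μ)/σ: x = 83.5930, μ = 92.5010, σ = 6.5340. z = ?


z = (83.5930 - 92.5010)/6.5340
= -8.9080/6.5340
= -1.3633

z = -1.3633


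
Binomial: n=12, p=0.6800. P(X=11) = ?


C(12,11) = 12
p^11 = 0.014375
(1-p)^1 = 0.320000
P = 12 * 0.014375 * 0.320000 = 0.0552

P(X=11) = 0.0552


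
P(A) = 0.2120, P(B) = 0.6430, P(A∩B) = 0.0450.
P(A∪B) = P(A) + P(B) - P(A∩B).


P(A∪B) = 0.2120 + 0.6430 - 0.0450
= 0.8550 - 0.0450
= 0.8100

P(A∪B) = 0.8100


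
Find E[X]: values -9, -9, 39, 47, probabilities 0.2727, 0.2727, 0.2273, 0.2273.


E[X] = -9*0.2727 - 9*0.2727 + 39*0.2273 + 47*0.2273
= -2.4543 - 2.4543 + 8.8647 + 10.6831
= 14.6392

E[X] = 14.6392


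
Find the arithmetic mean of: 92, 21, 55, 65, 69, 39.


Sum = 92 + 21 + 55 + 65 + 69 + 39 = 341
n = 6
Mean = 341/6 = 56.8333

Mean = 56.8333


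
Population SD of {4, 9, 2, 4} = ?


Mean = 4.7500
Variance = 6.6875
SD = sqrt(6.6875) = 2.5860

SD = 2.5860


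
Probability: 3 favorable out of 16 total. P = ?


P = 3/16 = 0.1875

P = 0.1875


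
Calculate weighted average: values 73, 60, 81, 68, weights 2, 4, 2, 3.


Numerator = 73*2 + 60*4 + 81*2 + 68*3 = 752
Denominator = 2 + 4 + 2 + 3 = 11
WM = 752/11 = 68.3636

WM = 68.3636


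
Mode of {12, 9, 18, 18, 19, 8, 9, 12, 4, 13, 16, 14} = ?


Frequencies: 4:1, 8:1, 9:2, 12:2, 13:1, 14:1, 16:1, 18:2, 19:1
Max frequency = 2
Mode = 9, 12, 18

Mode = 9, 12, 18


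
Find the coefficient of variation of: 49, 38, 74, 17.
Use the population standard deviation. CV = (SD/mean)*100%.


Mean = 44.5000
SD = 20.5487
CV = (20.5487/44.5000)*100 = 46.1769%

CV = 46.1769%


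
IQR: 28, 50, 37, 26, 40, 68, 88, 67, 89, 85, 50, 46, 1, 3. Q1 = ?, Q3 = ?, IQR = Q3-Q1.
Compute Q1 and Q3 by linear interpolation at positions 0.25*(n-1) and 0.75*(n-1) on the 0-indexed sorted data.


Sorted: 1, 3, 26, 28, 37, 40, 46, 50, 50, 67, 68, 85, 88, 89
Q1 (25th %ile) = 30.2500
Q3 (75th %ile) = 67.7500
IQR = 67.7500 - 30.2500 = 37.5000

IQR = 37.5000


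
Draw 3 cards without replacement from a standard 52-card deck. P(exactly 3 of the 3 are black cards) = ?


Hypergeometric: P(X=3) = C(26,3)·C(26,0) / C(52,3)
= 2600 × 1 / 22100
= 2600/22100 = 0.1176

P = 0.1176


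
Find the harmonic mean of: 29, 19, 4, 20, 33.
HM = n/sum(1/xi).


Sum of reciprocals = 1/29 + 1/19 + 1/4 + 1/20 + 1/33 = 0.417417
HM = 5/0.417417 = 11.9784

HM = 11.9784


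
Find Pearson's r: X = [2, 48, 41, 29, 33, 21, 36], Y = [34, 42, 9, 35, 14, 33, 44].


Mean X = 30.0000, Mean Y = 30.1429
SD X = 13.918128, SD Y = 12.460550
Cov = -17.571429
r = -17.571429/(13.918128*12.460550) = -0.1013

r = -0.1013


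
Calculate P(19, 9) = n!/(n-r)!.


P(19,9) = 19!/10!
= 121645100408832000/3628800
= 33522128640

P(19,9) = 33522128640


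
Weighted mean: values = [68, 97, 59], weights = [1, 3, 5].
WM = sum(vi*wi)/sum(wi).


Numerator = 68*1 + 97*3 + 59*5 = 654
Denominator = 1 + 3 + 5 = 9
WM = 654/9 = 72.6667

WM = 72.6667


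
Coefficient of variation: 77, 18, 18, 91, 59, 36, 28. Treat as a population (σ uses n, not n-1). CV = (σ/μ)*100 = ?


Mean = 46.7143
SD = 27.1067
CV = (27.1067/46.7143)*100 = 58.0267%

CV = 58.0267%


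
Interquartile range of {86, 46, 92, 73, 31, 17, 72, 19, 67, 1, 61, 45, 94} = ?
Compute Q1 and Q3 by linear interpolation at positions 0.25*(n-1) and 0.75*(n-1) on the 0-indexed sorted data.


Sorted: 1, 17, 19, 31, 45, 46, 61, 67, 72, 73, 86, 92, 94
Q1 (25th %ile) = 31.0000
Q3 (75th %ile) = 73.0000
IQR = 73.0000 - 31.0000 = 42.0000

IQR = 42.0000


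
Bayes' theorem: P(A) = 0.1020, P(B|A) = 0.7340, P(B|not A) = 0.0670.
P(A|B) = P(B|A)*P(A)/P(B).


P(B) = P(B|A)*P(A) + P(B|A')*P(A')
= 0.7340*0.1020 + 0.0670*0.8980
= 0.074868 + 0.060166 = 0.135034
P(A|B) = 0.074868/0.135034 = 0.5544

P(A|B) = 0.5544


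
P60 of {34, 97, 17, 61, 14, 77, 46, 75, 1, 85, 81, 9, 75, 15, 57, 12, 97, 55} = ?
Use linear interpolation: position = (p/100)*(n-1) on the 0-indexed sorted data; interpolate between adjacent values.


Sorted: 1, 9, 12, 14, 15, 17, 34, 46, 55, 57, 61, 75, 75, 77, 81, 85, 97, 97
n = 18
Index = 60/100 * 17 = 10.2000
Lower = data[10] = 61, Upper = data[11] = 75
P60 = 61 + 0.2000*(14) = 63.8000

P60 = 63.8000


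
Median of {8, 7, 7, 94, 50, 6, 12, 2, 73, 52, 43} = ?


Sorted: 2, 6, 7, 7, 8, 12, 43, 50, 52, 73, 94
n = 11 (odd)
Middle value = 12

Median = 12


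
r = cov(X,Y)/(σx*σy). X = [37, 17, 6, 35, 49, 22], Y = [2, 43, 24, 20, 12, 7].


Mean X = 27.6667, Mean Y = 18.0000
SD X = 14.208761, SD Y = 13.403980
Cov = -99.500000
r = -99.500000/(14.208761*13.403980) = -0.5224

r = -0.5224


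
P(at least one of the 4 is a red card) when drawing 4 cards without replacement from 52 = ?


P(at least one) = 1 - P(none)
P(none) = (26/52) × (25/51) × (24/50) × (23/49) = 0.055222
P(at least one) = 1 - 0.055222 = 0.9448

P = 0.9448


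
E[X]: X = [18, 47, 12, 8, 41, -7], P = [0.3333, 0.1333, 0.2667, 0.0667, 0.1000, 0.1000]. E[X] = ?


E[X] = 18*0.3333 + 47*0.1333 + 12*0.2667 + 8*0.0667 + 41*0.1000 - 7*0.1000
= 5.9994 + 6.2651 + 3.2004 + 0.5336 + 4.1000 - 0.7000
= 19.3985

E[X] = 19.3985


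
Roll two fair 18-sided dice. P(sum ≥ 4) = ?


Total outcomes = 18×18 = 324
Favorable (sum ≥ 4): 321
P = 321/324 = 0.9907

P = 0.9907


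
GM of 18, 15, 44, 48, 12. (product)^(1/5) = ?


Product = 18 × 15 × 44 × 48 × 12 = 6842880
GM = 6842880^(1/5) = 23.2835

GM = 23.2835


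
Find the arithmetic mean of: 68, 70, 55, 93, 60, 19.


Sum = 68 + 70 + 55 + 93 + 60 + 19 = 365
n = 6
Mean = 365/6 = 60.8333

Mean = 60.8333


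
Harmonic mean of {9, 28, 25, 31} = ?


Sum of reciprocals = 1/9 + 1/28 + 1/25 + 1/31 = 0.219083
HM = 4/0.219083 = 18.2579

HM = 18.2579


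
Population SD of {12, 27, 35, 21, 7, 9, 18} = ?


Mean = 18.4286
Variance = 87.9592
SD = sqrt(87.9592) = 9.3787

SD = 9.3787


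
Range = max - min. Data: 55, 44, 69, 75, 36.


Max = 75, Min = 36
Range = 75 - 36 = 39

Range = 39


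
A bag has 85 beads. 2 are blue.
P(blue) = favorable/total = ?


P = 2/85 = 0.0235

P = 0.0235


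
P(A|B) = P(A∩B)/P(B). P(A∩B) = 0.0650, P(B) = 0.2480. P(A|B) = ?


P(A|B) = 0.0650/0.2480 = 0.2621

P(A|B) = 0.2621


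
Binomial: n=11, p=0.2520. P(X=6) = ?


C(11,6) = 462
p^6 = 0.000256
(1-p)^5 = 0.234157
P = 462 * 0.000256 * 0.234157 = 0.0277

P(X=6) = 0.0277


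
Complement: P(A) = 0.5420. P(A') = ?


P(not A) = 1 - 0.5420 = 0.4580

P(not A) = 0.4580


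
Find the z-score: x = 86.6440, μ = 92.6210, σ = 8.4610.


z = (86.6440 - 92.6210)/8.4610
= -5.9770/8.4610
= -0.7064

z = -0.7064


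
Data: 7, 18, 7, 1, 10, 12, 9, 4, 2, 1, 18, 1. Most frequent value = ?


Frequencies: 1:3, 2:1, 4:1, 7:2, 9:1, 10:1, 12:1, 18:2
Max frequency = 3
Mode = 1

Mode = 1


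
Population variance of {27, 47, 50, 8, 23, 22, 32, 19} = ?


Mean = 28.5000
Squared deviations: 2.2500, 342.2500, 462.2500, 420.2500, 30.2500, 42.2500, 12.2500, 90.2500
Sum = 1402.0000
Variance = 1402.0000/8 = 175.2500

Variance = 175.2500


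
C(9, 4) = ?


C(9,4) = 9!/(4! × 5!)
= 362880/(24 × 120)
= 126

C(9,4) = 126


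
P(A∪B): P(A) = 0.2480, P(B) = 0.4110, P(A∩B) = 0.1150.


P(A∪B) = 0.2480 + 0.4110 - 0.1150
= 0.6590 - 0.1150
= 0.5440

P(A∪B) = 0.5440


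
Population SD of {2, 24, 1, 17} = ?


Mean = 11.0000
Variance = 96.5000
SD = sqrt(96.5000) = 9.8234

SD = 9.8234


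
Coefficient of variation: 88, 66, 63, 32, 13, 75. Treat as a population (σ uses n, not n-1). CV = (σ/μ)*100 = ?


Mean = 56.1667
SD = 25.6867
CV = (25.6867/56.1667)*100 = 45.7330%

CV = 45.7330%


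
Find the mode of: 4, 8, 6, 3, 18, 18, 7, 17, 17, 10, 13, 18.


Frequencies: 3:1, 4:1, 6:1, 7:1, 8:1, 10:1, 13:1, 17:2, 18:3
Max frequency = 3
Mode = 18

Mode = 18


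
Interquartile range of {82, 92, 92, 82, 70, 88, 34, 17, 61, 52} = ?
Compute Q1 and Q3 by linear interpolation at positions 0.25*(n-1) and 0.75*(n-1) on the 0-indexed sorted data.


Sorted: 17, 34, 52, 61, 70, 82, 82, 88, 92, 92
Q1 (25th %ile) = 54.2500
Q3 (75th %ile) = 86.5000
IQR = 86.5000 - 54.2500 = 32.2500

IQR = 32.2500


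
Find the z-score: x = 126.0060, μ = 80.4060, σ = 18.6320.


z = (126.0060 - 80.4060)/18.6320
= 45.6000/18.6320
= 2.4474

z = 2.4474


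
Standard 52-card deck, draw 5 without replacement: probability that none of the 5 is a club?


P(no clubs) = (39/52) × (38/51) × (37/50) × (36/49) × (35/48)
= 0.2215

P = 0.2215


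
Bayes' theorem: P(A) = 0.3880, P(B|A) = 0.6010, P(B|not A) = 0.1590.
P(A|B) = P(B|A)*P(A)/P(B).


P(B) = P(B|A)*P(A) + P(B|A')*P(A')
= 0.6010*0.3880 + 0.1590*0.6120
= 0.233188 + 0.097308 = 0.330496
P(A|B) = 0.233188/0.330496 = 0.7056

P(A|B) = 0.7056


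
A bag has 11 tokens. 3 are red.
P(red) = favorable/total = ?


P = 3/11 = 0.2727

P = 0.2727


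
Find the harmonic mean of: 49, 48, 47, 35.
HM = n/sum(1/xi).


Sum of reciprocals = 1/49 + 1/48 + 1/47 + 1/35 = 0.091090
HM = 4/0.091090 = 43.9128

HM = 43.9128


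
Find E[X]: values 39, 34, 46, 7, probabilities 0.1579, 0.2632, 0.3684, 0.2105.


E[X] = 39*0.1579 + 34*0.2632 + 46*0.3684 + 7*0.2105
= 6.1581 + 8.9488 + 16.9464 + 1.4735
= 33.5268

E[X] = 33.5268


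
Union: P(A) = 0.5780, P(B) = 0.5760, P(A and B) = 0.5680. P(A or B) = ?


P(A∪B) = 0.5780 + 0.5760 - 0.5680
= 1.1540 - 0.5680
= 0.5860

P(A∪B) = 0.5860


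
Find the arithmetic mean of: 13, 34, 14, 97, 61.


Sum = 13 + 34 + 14 + 97 + 61 = 219
n = 5
Mean = 219/5 = 43.8000

Mean = 43.8000


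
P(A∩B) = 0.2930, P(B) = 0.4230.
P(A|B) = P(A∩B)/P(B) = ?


P(A|B) = 0.2930/0.4230 = 0.6927

P(A|B) = 0.6927


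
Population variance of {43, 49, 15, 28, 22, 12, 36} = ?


Mean = 29.2857
Squared deviations: 188.0816, 388.6531, 204.0816, 1.6531, 53.0816, 298.7959, 45.0816
Sum = 1179.4286
Variance = 1179.4286/7 = 168.4898

Variance = 168.4898


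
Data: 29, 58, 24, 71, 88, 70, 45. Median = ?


Sorted: 24, 29, 45, 58, 70, 71, 88
n = 7 (odd)
Middle value = 58

Median = 58


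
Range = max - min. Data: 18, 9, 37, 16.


Max = 37, Min = 9
Range = 37 - 9 = 28

Range = 28


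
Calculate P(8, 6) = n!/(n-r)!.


P(8,6) = 8!/2!
= 40320/2
= 20160

P(8,6) = 20160


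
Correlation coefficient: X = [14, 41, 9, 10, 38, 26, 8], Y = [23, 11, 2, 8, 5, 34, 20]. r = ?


Mean X = 20.8571, Mean Y = 14.7143
SD X = 13.075916, SD Y = 10.579148
Cov = -6.183673
r = -6.183673/(13.075916*10.579148) = -0.0447

r = -0.0447


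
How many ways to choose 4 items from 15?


C(15,4) = 15!/(4! × 11!)
= 1307674368000/(24 × 39916800)
= 1365

C(15,4) = 1365


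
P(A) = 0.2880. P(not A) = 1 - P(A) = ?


P(not A) = 1 - 0.2880 = 0.7120

P(not A) = 0.7120


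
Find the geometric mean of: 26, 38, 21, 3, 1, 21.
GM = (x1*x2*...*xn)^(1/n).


Product = 26 × 38 × 21 × 3 × 1 × 21 = 1307124
GM = 1307124^(1/6) = 10.4565

GM = 10.4565


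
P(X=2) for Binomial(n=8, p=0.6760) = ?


C(8,2) = 28
p^2 = 0.456976
(1-p)^6 = 0.001157
P = 28 * 0.456976 * 0.001157 = 0.0148

P(X=2) = 0.0148


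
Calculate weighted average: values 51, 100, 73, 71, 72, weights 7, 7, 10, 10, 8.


Numerator = 51*7 + 100*7 + 73*10 + 71*10 + 72*8 = 3073
Denominator = 7 + 7 + 10 + 10 + 8 = 42
WM = 3073/42 = 73.1667

WM = 73.1667


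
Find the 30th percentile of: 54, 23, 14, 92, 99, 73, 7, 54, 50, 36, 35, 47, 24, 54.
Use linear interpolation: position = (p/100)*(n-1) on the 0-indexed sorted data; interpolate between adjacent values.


Sorted: 7, 14, 23, 24, 35, 36, 47, 50, 54, 54, 54, 73, 92, 99
n = 14
Index = 30/100 * 13 = 3.9000
Lower = data[3] = 24, Upper = data[4] = 35
P30 = 24 + 0.9000*(11) = 33.9000

P30 = 33.9000


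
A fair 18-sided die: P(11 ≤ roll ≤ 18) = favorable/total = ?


Favorable outcomes (11 ≤ roll ≤ 18): 8
Total outcomes = 18
P = 8/18 = 0.4444

P = 0.4444


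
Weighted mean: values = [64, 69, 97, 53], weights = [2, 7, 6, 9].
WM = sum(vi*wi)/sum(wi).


Numerator = 64*2 + 69*7 + 97*6 + 53*9 = 1670
Denominator = 2 + 7 + 6 + 9 = 24
WM = 1670/24 = 69.5833

WM = 69.5833


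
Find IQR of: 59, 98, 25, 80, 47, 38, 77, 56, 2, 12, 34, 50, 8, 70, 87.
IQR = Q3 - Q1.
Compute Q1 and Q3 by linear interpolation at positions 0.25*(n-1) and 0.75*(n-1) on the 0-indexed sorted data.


Sorted: 2, 8, 12, 25, 34, 38, 47, 50, 56, 59, 70, 77, 80, 87, 98
Q1 (25th %ile) = 29.5000
Q3 (75th %ile) = 73.5000
IQR = 73.5000 - 29.5000 = 44.0000

IQR = 44.0000


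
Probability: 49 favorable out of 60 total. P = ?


P = 49/60 = 0.8167

P = 0.8167


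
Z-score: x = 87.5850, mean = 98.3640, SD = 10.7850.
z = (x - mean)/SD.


z = (87.5850 - 98.3640)/10.7850
= -10.7790/10.7850
= -0.9994

z = -0.9994


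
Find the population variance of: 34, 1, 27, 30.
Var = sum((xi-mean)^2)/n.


Mean = 23.0000
Squared deviations: 121.0000, 484.0000, 16.0000, 49.0000
Sum = 670.0000
Variance = 670.0000/4 = 167.5000

Variance = 167.5000


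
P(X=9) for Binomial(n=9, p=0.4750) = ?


C(9,9) = 1
p^9 = 0.001231
(1-p)^0 = 1.000000
P = 1 * 0.001231 * 1.000000 = 0.0012

P(X=9) = 0.0012


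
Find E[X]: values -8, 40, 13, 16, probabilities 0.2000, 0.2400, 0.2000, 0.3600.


E[X] = -8*0.2000 + 40*0.2400 + 13*0.2000 + 16*0.3600
= -1.6000 + 9.6000 + 2.6000 + 5.7600
= 16.3600

E[X] = 16.3600


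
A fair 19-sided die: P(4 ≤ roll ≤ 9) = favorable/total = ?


Favorable outcomes (4 ≤ roll ≤ 9): 6
Total outcomes = 19
P = 6/19 = 0.3158

P = 0.3158


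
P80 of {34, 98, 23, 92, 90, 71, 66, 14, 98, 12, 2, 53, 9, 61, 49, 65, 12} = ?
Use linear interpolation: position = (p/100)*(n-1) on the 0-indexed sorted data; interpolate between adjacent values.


Sorted: 2, 9, 12, 12, 14, 23, 34, 49, 53, 61, 65, 66, 71, 90, 92, 98, 98
n = 17
Index = 80/100 * 16 = 12.8000
Lower = data[12] = 71, Upper = data[13] = 90
P80 = 71 + 0.8000*(19) = 86.2000

P80 = 86.2000


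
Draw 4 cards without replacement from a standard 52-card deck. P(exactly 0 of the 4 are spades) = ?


Hypergeometric: P(X=0) = C(13,0)·C(39,4) / C(52,4)
= 1 × 82251 / 270725
= 82251/270725 = 0.3038

P = 0.3038


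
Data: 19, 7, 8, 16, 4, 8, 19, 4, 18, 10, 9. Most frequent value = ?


Frequencies: 4:2, 7:1, 8:2, 9:1, 10:1, 16:1, 18:1, 19:2
Max frequency = 2
Mode = 4, 8, 19

Mode = 4, 8, 19


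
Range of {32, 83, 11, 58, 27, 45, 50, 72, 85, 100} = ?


Max = 100, Min = 11
Range = 100 - 11 = 89

Range = 89


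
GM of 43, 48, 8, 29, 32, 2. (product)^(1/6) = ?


Product = 43 × 48 × 8 × 29 × 32 × 2 = 30646272
GM = 30646272^(1/6) = 17.6901

GM = 17.6901


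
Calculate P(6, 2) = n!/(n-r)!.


P(6,2) = 6!/4!
= 720/24
= 30

P(6,2) = 30


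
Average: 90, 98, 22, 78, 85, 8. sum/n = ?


Sum = 90 + 98 + 22 + 78 + 85 + 8 = 381
n = 6
Mean = 381/6 = 63.5000

Mean = 63.5000


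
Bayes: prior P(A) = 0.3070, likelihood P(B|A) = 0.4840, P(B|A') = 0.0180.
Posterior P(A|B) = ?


P(B) = P(B|A)*P(A) + P(B|A')*P(A')
= 0.4840*0.3070 + 0.0180*0.6930
= 0.148588 + 0.012474 = 0.161062
P(A|B) = 0.148588/0.161062 = 0.9226

P(A|B) = 0.9226


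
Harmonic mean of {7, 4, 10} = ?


Sum of reciprocals = 1/7 + 1/4 + 1/10 = 0.492857
HM = 3/0.492857 = 6.0870

HM = 6.0870


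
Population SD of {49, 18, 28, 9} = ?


Mean = 26.0000
Variance = 221.5000
SD = sqrt(221.5000) = 14.8829

SD = 14.8829


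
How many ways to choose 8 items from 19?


C(19,8) = 19!/(8! × 11!)
= 121645100408832000/(40320 × 39916800)
= 75582

C(19,8) = 75582


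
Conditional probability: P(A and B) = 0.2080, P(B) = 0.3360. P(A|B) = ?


P(A|B) = 0.2080/0.3360 = 0.6190

P(A|B) = 0.6190


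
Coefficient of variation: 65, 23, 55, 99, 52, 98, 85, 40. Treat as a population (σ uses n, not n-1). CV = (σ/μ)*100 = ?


Mean = 64.6250
SD = 25.7436
CV = (25.7436/64.6250)*100 = 39.8354%

CV = 39.8354%


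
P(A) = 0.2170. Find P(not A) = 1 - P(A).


P(not A) = 1 - 0.2170 = 0.7830

P(not A) = 0.7830


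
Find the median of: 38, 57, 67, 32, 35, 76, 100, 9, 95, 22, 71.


Sorted: 9, 22, 32, 35, 38, 57, 67, 71, 76, 95, 100
n = 11 (odd)
Middle value = 57

Median = 57


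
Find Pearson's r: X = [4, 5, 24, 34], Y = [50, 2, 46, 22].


Mean X = 16.7500, Mean Y = 30.0000
SD X = 12.754901, SD Y = 19.390719
Cov = 13.000000
r = 13.000000/(12.754901*19.390719) = 0.0526

r = 0.0526


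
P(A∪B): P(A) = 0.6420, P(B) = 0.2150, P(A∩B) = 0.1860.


P(A∪B) = 0.6420 + 0.2150 - 0.1860
= 0.8570 - 0.1860
= 0.6710

P(A∪B) = 0.6710


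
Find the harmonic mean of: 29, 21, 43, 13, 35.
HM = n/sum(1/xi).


Sum of reciprocals = 1/29 + 1/21 + 1/43 + 1/13 + 1/35 = 0.210852
HM = 5/0.210852 = 23.7133

HM = 23.7133


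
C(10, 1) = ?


C(10,1) = 10!/(1! × 9!)
= 3628800/(1 × 362880)
= 10

C(10,1) = 10


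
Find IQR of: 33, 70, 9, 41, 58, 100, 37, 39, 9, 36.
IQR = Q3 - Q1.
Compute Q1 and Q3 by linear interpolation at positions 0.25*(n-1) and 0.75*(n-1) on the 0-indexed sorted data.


Sorted: 9, 9, 33, 36, 37, 39, 41, 58, 70, 100
Q1 (25th %ile) = 33.7500
Q3 (75th %ile) = 53.7500
IQR = 53.7500 - 33.7500 = 20.0000

IQR = 20.0000


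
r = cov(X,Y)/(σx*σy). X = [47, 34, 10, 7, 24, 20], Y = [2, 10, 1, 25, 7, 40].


Mean X = 23.6667, Mean Y = 14.1667
SD X = 13.719410, SD Y = 13.993054
Cov = -70.777778
r = -70.777778/(13.719410*13.993054) = -0.3687

r = -0.3687


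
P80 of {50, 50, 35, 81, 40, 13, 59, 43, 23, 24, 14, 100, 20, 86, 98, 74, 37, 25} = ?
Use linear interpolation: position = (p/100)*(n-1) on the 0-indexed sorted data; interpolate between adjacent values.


Sorted: 13, 14, 20, 23, 24, 25, 35, 37, 40, 43, 50, 50, 59, 74, 81, 86, 98, 100
n = 18
Index = 80/100 * 17 = 13.6000
Lower = data[13] = 74, Upper = data[14] = 81
P80 = 74 + 0.6000*(7) = 78.2000

P80 = 78.2000


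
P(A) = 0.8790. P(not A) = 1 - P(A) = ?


P(not A) = 1 - 0.8790 = 0.1210

P(not A) = 0.1210


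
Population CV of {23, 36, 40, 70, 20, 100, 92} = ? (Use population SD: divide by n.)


Mean = 54.4286
SD = 30.3591
CV = (30.3591/54.4286)*100 = 55.7778%

CV = 55.7778%


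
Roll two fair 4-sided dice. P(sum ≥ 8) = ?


Total outcomes = 4×4 = 16
Favorable (sum ≥ 8): 1
P = 1/16 = 0.0625

P = 0.0625


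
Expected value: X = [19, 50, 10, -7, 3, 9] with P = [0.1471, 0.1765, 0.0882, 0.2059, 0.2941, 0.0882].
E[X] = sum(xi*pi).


E[X] = 19*0.1471 + 50*0.1765 + 10*0.0882 - 7*0.2059 + 3*0.2941 + 9*0.0882
= 2.7949 + 8.8250 + 0.8820 - 1.4413 + 0.8823 + 0.7938
= 12.7367

E[X] = 12.7367


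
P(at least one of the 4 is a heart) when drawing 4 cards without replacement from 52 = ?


P(at least one) = 1 - P(none)
P(none) = (39/52) × (38/51) × (37/50) × (36/49) = 0.303818
P(at least one) = 1 - 0.303818 = 0.6962

P = 0.6962


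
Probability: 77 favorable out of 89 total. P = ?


P = 77/89 = 0.8652

P = 0.8652


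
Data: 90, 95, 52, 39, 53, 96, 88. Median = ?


Sorted: 39, 52, 53, 88, 90, 95, 96
n = 7 (odd)
Middle value = 88

Median = 88


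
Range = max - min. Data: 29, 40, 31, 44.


Max = 44, Min = 29
Range = 44 - 29 = 15

Range = 15


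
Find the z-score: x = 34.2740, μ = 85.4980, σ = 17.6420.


z = (34.2740 - 85.4980)/17.6420
= -51.2240/17.6420
= -2.9035

z = -2.9035


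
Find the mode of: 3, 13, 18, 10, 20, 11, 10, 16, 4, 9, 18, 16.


Frequencies: 3:1, 4:1, 9:1, 10:2, 11:1, 13:1, 16:2, 18:2, 20:1
Max frequency = 2
Mode = 10, 16, 18

Mode = 10, 16, 18


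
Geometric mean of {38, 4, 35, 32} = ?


Product = 38 × 4 × 35 × 32 = 170240
GM = 170240^(1/4) = 20.3126

GM = 20.3126


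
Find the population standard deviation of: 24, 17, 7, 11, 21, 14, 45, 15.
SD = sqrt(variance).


Mean = 19.2500
Variance = 119.6875
SD = sqrt(119.6875) = 10.9402

SD = 10.9402


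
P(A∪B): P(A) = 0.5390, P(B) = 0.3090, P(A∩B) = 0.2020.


P(A∪B) = 0.5390 + 0.3090 - 0.2020
= 0.8480 - 0.2020
= 0.6460

P(A∪B) = 0.6460


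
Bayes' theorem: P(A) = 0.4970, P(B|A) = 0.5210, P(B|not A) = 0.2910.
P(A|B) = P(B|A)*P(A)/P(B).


P(B) = P(B|A)*P(A) + P(B|A')*P(A')
= 0.5210*0.4970 + 0.2910*0.5030
= 0.258937 + 0.146373 = 0.405310
P(A|B) = 0.258937/0.405310 = 0.6389

P(A|B) = 0.6389


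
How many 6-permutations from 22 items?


P(22,6) = 22!/16!
= 1124000727777607680000/20922789888000
= 53721360

P(22,6) = 53721360


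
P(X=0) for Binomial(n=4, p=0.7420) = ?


C(4,0) = 1
p^0 = 1.000000
(1-p)^4 = 0.004431
P = 1 * 1.000000 * 0.004431 = 0.0044

P(X=0) = 0.0044


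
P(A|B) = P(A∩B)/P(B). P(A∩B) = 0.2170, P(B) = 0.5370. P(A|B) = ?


P(A|B) = 0.2170/0.5370 = 0.4041

P(A|B) = 0.4041


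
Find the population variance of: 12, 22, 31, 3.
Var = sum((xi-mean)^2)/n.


Mean = 17.0000
Squared deviations: 25.0000, 25.0000, 196.0000, 196.0000
Sum = 442.0000
Variance = 442.0000/4 = 110.5000

Variance = 110.5000


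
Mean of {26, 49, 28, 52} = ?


Sum = 26 + 49 + 28 + 52 = 155
n = 4
Mean = 155/4 = 38.7500

Mean = 38.7500


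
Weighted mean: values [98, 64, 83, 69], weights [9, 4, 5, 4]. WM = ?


Numerator = 98*9 + 64*4 + 83*5 + 69*4 = 1829
Denominator = 9 + 4 + 5 + 4 = 22
WM = 1829/22 = 83.1364

WM = 83.1364


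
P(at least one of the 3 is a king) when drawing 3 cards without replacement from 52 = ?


P(at least one) = 1 - P(none)
P(none) = (48/52) × (47/51) × (46/50) = 0.782624
P(at least one) = 1 - 0.782624 = 0.2174

P = 0.2174
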